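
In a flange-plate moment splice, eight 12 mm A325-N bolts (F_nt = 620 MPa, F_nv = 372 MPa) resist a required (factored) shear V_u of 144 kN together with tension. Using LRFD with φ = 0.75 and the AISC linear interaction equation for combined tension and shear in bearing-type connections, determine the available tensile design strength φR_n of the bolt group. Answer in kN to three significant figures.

A_b = π·12²/4 = 113.1 mm²; f_rv = 144 × 1000 / (8 × 113.1) = 159.2 MPa.
F'_nt = 1.3 F_nt − (F_nt / φF_nv) f_rv = 1.3·620 − (620/(0.75·372))·159.2 = 452.3 MPa, capped at F_nt → F'_nt = 452.3 MPa.
R_n = F'_nt · A_b · n = 452.3 × 113.1 × 8 / 1000 = 409.3 kN.
Design strength φR_n = 0.75 × 409.3 = 307 kN.

307 kN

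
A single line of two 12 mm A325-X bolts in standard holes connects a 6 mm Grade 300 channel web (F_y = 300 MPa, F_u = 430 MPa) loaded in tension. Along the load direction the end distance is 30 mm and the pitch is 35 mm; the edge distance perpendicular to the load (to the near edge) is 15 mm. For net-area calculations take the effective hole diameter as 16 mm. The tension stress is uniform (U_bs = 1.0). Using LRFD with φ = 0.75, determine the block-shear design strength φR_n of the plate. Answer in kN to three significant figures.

Shear plane L_v = 30 + 1·35 = 65 mm; A_gv = 65 × 6 = 390 mm².
A_nv = (65 − 1.5·16) × 6 = 246 mm².
A_nt = (15 − 0.5·16) × 6 = 42 mm².
0.6 F_u A_nv = 63.47 kN; 0.6 F_y A_gv = 70.2 kN → shear rupture governs the shear term.
R_n = 63.47 + 1.0 × 430 × 42 / 1000 = 81.53 kN.
Design strength φR_n = 0.75 × 81.53 = 61.1 kN.

61.1 kN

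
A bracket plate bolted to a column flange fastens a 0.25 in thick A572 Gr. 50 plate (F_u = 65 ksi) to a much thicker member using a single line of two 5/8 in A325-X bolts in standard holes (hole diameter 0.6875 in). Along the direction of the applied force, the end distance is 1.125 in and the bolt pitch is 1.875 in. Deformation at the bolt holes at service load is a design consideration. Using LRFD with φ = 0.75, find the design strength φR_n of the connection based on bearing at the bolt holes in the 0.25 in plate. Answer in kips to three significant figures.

Per bolt r_n = 1.2 l_c t F_u ≤ 2.4 d t F_u; upper limit = 2.4 × 0.625 × 0.25 × 65 = 24.38 kips.
Edge bolt: l_c = 1.125 − 0.6875/2 = 0.7812 in → 1.2 × 0.7812 × 0.25 × 65 = 15.23 → r_n = 15.23 kips.
Interior bolts: l_c = 1.875 − 0.6875 = 1.188 in → 1.2 × 1.188 × 0.25 × 65 = 23.16 → r_n = 23.16 kips.
R_n = 1 × 15.23 + 1 × 23.16 = 38.39 kips.
Design strength φR_n = 0.75 × 38.39 = 28.8 kips.

28.8 kips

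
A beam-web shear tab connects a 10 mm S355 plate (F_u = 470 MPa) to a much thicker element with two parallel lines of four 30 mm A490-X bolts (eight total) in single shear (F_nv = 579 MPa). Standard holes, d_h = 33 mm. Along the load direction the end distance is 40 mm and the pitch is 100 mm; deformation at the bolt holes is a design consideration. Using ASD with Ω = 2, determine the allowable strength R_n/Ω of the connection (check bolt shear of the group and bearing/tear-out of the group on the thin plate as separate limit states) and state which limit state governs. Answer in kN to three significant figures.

1150 kN (bearing governs)

Bolt shear: A_b = π·30²/4 = 706.9 mm²; R_n = 579 × 706.9 × 8 × 1 / 1000 = 3274 kN → 3274 / 2 = 1640 kN.
Bearing (1.2 l_c t F_u ≤ 2.4 d t F_u): upper limit = 2.4·30·10·470 / 1000 = 338.4 kN.
  Edge l_c = 40 − 33/2 = 23.5 → r_n = 132.5 kN; interior l_c = 100 − 33 = 67 → r_n = 338.4 kN.
  R_n,bearing = 2·132.5 + 6·338.4 = 2295 kN → 2295 / 2 = 1150 kN.
Bearing governs: 1150 kN.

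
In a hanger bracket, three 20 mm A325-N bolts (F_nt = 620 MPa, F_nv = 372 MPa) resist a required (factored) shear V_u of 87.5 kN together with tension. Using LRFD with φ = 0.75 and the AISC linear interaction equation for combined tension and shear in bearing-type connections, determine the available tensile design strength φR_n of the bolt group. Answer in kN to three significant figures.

424 kN

A_b = π·20²/4 = 314.2 mm²; f_rv = 87.5 × 1000 / (3 × 314.2) = 92.84 MPa.
F'_nt = 1.3 F_nt − (F_nt / φF_nv) f_rv = 1.3·620 − (620/(0.75·372))·92.84 = 599.7 MPa, capped at F_nt → F'_nt = 599.7 MPa.
R_n = F'_nt · A_b · n = 599.7 × 314.2 × 3 / 1000 = 565.2 kN.
Design strength φR_n = 0.75 × 565.2 = 424 kN.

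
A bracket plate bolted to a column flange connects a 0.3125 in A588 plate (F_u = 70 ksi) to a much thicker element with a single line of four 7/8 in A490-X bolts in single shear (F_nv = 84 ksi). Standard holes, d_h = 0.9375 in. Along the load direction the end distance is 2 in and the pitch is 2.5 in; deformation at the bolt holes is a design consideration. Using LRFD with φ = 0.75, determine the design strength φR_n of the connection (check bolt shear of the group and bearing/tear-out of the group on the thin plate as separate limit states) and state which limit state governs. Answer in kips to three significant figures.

Bolt shear: A_b = π·0.875²/4 = 0.6013 in²; R_n = 84 × 0.6013 × 4 × 1 = 202 kips → 0.75 × 202 = 152 kips.
Bearing (1.2 l_c t F_u ≤ 2.4 d t F_u): upper limit = 2.4·0.875·0.3125·70 = 45.94 kips.
  Edge l_c = 2 − 0.9375/2 = 1.531 → r_n = 40.2 kips; interior l_c = 2.5 − 0.9375 = 1.562 → r_n = 41.02 kips.
  R_n,bearing = 1·40.2 + 3·41.02 = 163.2 kips → 0.75 × 163.2 = 122 kips.
Bearing governs: 122 kips.

122 kips (bearing governs)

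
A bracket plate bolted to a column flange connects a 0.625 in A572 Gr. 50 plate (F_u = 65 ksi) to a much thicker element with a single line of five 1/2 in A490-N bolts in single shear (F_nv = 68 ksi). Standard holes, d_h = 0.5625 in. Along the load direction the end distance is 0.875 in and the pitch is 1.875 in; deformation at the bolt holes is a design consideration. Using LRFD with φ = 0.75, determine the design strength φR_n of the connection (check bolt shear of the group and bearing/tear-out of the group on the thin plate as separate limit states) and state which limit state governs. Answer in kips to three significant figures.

50.1 kips (bolt shear governs)

Bolt shear: A_b = π·0.5²/4 = 0.1963 in²; R_n = 68 × 0.1963 × 5 × 1 = 66.76 kips → 0.75 × 66.76 = 50.1 kips.
Bearing (1.2 l_c t F_u ≤ 2.4 d t F_u): upper limit = 2.4·0.5·0.625·65 = 48.75 kips.
  Edge l_c = 0.875 − 0.5625/2 = 0.5938 → r_n = 28.95 kips; interior l_c = 1.875 − 0.5625 = 1.312 → r_n = 48.75 kips.
  R_n,bearing = 1·28.95 + 4·48.75 = 223.9 kips → 0.75 × 223.9 = 168 kips.
Bolt shear governs: 50.1 kips.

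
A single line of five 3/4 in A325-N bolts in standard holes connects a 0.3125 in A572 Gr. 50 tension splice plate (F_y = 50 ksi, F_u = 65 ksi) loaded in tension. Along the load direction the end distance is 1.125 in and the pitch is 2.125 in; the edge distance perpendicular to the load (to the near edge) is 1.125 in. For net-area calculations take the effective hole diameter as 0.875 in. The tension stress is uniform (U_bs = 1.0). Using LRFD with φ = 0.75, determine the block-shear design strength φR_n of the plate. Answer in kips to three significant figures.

Shear plane L_v = 1.125 + 4·2.125 = 9.625 in; A_gv = 9.625 × 0.3125 = 3.008 in².
A_nv = (9.625 − 4.5·0.875) × 0.3125 = 1.777 in².
A_nt = (1.125 − 0.5·0.875) × 0.3125 = 0.2148 in².
0.6 F_u A_nv = 69.32 kips; 0.6 F_y A_gv = 90.23 kips → shear rupture governs the shear term.
R_n = 69.32 + 1.0 × 65 × 0.2148 = 83.28 kips.
Design strength φR_n = 0.75 × 83.28 = 62.5 kips.

62.5 kips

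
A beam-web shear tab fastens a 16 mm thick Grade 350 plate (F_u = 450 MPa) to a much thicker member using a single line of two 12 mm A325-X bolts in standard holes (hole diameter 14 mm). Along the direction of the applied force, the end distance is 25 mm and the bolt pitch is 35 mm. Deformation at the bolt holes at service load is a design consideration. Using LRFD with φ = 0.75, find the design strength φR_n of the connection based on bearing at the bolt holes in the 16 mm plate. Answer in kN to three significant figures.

253 kN

Per bolt r_n = 1.2 l_c t F_u ≤ 2.4 d t F_u; upper limit = 2.4 × 12 × 16 × 450 / 1000 = 207.4 kN.
Edge bolt: l_c = 25 − 14/2 = 18 mm → 1.2 × 18 × 16 × 450 / 1000 = 155.5 → r_n = 155.5 kN.
Interior bolts: l_c = 35 − 14 = 21 mm → 1.2 × 21 × 16 × 450 / 1000 = 181.4 → r_n = 181.4 kN.
R_n = 1 × 155.5 + 1 × 181.4 = 337 kN.
Design strength φR_n = 0.75 × 337 = 253 kN.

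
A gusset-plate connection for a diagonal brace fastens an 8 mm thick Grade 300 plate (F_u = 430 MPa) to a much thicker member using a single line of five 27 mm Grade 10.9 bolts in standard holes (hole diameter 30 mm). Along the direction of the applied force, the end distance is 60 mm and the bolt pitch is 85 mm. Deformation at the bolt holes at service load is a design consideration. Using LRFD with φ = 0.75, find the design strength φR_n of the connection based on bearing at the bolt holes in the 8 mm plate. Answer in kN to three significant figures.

808 kN

Per bolt r_n = 1.2 l_c t F_u ≤ 2.4 d t F_u; upper limit = 2.4 × 27 × 8 × 430 / 1000 = 222.9 kN.
Edge bolt: l_c = 60 − 30/2 = 45 mm → 1.2 × 45 × 8 × 430 / 1000 = 185.8 → r_n = 185.8 kN.
Interior bolts: l_c = 85 − 30 = 55 mm → 1.2 × 55 × 8 × 430 / 1000 = 227 → r_n = 222.9 kN.
R_n = 1 × 185.8 + 4 × 222.9 = 1077 kN.
Design strength φR_n = 0.75 × 1077 = 808 kN.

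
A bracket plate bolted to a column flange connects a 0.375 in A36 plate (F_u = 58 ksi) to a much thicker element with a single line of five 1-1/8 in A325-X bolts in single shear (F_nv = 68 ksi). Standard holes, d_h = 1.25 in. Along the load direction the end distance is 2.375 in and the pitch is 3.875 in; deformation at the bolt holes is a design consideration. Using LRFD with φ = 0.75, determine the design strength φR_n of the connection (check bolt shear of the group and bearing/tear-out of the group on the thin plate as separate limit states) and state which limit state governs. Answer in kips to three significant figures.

Bolt shear: A_b = π·1.125²/4 = 0.994 in²; R_n = 68 × 0.994 × 5 × 1 = 338 kips → 0.75 × 338 = 253 kips.
Bearing (1.2 l_c t F_u ≤ 2.4 d t F_u): upper limit = 2.4·1.125·0.375·58 = 58.72 kips.
  Edge l_c = 2.375 − 1.25/2 = 1.75 → r_n = 45.68 kips; interior l_c = 3.875 − 1.25 = 2.625 → r_n = 58.72 kips.
  R_n,bearing = 1·45.68 + 4·58.72 = 280.6 kips → 0.75 × 280.6 = 210 kips.
Bearing governs: 210 kips.

210 kips (bearing governs)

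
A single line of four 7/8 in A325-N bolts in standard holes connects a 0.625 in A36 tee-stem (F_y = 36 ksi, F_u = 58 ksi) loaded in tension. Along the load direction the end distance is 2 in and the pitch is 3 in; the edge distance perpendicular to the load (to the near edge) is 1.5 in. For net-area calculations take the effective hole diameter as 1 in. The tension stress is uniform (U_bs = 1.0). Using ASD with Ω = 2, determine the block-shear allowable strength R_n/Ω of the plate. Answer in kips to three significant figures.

92.4 kips

Shear plane L_v = 2 + 3·3 = 11 in; A_gv = 11 × 0.625 = 6.875 in².
A_nv = (11 − 3.5·1) × 0.625 = 4.688 in².
A_nt = (1.5 − 0.5·1) × 0.625 = 0.625 in².
0.6 F_u A_nv = 163.1 kips; 0.6 F_y A_gv = 148.5 kips → shear yielding governs the shear term.
R_n = 148.5 + 1.0 × 58 × 0.625 = 184.7 kips.
Allowable strength R_n/Ω = 184.7 / 2 = 92.4 kips.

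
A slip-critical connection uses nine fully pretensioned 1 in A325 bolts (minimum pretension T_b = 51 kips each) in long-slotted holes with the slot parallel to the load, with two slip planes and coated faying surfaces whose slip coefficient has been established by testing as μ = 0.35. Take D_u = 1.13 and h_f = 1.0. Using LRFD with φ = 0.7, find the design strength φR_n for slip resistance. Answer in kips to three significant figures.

R_n = μ · D_u · h_f · T_b · n_s · n_b = 0.35 × 1.13 × 1.0 × 51 × 2 × 9 = 363.1 kips.
Design strength φR_n = 0.7 × 363.1 = 254 kips.

254 kips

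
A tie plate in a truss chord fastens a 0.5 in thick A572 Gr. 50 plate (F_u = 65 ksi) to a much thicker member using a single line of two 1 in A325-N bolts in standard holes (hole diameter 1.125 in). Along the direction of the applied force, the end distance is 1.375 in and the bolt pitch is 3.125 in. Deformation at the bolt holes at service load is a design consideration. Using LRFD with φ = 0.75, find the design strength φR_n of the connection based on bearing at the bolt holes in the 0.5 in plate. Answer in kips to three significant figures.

Per bolt r_n = 1.2 l_c t F_u ≤ 2.4 d t F_u; upper limit = 2.4 × 1 × 0.5 × 65 = 78 kips.
Edge bolt: l_c = 1.375 − 1.125/2 = 0.8125 in → 1.2 × 0.8125 × 0.5 × 65 = 31.69 → r_n = 31.69 kips.
Interior bolts: l_c = 3.125 − 1.125 = 2 in → 1.2 × 2 × 0.5 × 65 = 78 → r_n = 78 kips.
R_n = 1 × 31.69 + 1 × 78 = 109.7 kips.
Design strength φR_n = 0.75 × 109.7 = 82.3 kips.

82.3 kips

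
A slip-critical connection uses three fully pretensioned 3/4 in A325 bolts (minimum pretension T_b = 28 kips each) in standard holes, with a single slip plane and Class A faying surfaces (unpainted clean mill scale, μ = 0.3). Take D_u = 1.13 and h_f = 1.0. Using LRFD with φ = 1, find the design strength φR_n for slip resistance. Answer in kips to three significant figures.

R_n = μ · D_u · h_f · T_b · n_s · n_b = 0.3 × 1.13 × 1.0 × 28 × 1 × 3 = 28.48 kips.
Design strength φR_n = 1 × 28.48 = 28.5 kips.

28.5 kips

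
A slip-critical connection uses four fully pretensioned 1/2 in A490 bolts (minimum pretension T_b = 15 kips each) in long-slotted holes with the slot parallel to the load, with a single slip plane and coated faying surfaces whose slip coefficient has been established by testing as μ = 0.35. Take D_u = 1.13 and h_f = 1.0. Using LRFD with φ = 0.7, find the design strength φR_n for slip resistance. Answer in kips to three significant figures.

16.6 kips

R_n = μ · D_u · h_f · T_b · n_s · n_b = 0.35 × 1.13 × 1.0 × 15 × 1 × 4 = 23.73 kips.
Design strength φR_n = 0.7 × 23.73 = 16.6 kips.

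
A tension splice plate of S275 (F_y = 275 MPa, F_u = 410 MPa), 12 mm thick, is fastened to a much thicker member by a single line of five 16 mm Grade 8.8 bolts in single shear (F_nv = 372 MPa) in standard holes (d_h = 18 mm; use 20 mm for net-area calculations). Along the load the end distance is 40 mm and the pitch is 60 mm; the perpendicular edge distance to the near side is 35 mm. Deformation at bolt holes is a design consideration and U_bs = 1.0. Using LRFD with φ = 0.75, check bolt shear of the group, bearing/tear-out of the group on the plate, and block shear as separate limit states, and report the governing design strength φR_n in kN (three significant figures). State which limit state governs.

280 kN (bolt shear governs)

Bolt shear: A_b = π·16²/4 = 201.1 mm²; R_n = 372 × 201.1 × 5 × 1 / 1000 = 374 kN → 0.75 × 374 = 280 kN.
Bearing: edge l_c = 31, r_n = 183 kN; interior l_c = 42, r_n = 188.9 kN; R_n = 183 + 4·188.9 = 938.7 kN → 704 kN.
Block shear: A_gv = 3360, A_nv = 2280, A_nt = 300 mm²; R_n = min(0.6F_uA_nv, 0.6F_yA_gv) + U_bs·F_u·A_nt = 677.4 kN → 508 kN.
Bolt shear governs: 280 kN.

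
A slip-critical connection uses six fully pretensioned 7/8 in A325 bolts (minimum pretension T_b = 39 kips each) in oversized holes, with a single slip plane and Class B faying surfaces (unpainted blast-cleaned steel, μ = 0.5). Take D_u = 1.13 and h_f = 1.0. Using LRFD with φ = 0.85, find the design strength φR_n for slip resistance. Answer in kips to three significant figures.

112 kips

R_n = μ · D_u · h_f · T_b · n_s · n_b = 0.5 × 1.13 × 1.0 × 39 × 1 × 6 = 132.2 kips.
Design strength φR_n = 0.85 × 132.2 = 112 kips.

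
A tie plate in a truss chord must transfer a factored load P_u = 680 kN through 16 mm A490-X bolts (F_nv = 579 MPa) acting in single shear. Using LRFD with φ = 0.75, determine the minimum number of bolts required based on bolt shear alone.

8 bolts

A_b = π·16²/4 = 201.1 mm².
Per-bolt design strength φR_n = 0.75 × 579 × 201.1 × 1 / 1000 = 87.31 kN.
n ≥ 680 / 87.31 = 7.788 → use 8 bolts.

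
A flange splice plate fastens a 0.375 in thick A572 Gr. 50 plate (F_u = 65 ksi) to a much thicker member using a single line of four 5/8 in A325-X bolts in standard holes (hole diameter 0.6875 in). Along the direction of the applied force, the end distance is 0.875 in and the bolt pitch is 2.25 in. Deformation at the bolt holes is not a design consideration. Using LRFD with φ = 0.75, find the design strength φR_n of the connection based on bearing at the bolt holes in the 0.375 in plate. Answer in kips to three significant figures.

Per bolt r_n = 1.5 l_c t F_u ≤ 3.0 d t F_u; upper limit = 3.0 × 0.625 × 0.375 × 65 = 45.7 kips.
Edge bolt: l_c = 0.875 − 0.6875/2 = 0.5312 in → 1.5 × 0.5312 × 0.375 × 65 = 19.42 → r_n = 19.42 kips.
Interior bolts: l_c = 2.25 − 0.6875 = 1.562 in → 1.5 × 1.562 × 0.375 × 65 = 57.13 → r_n = 45.7 kips.
R_n = 1 × 19.42 + 3 × 45.7 = 156.5 kips.
Design strength φR_n = 0.75 × 156.5 = 117 kips.

117 kips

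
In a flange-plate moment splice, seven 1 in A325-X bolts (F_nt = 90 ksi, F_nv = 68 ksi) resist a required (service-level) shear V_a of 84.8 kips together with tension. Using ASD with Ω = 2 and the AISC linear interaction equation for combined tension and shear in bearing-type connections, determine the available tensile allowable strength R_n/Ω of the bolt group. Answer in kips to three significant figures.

A_b = π·1²/4 = 0.7854 in²; f_rv = 84.8 / (7 × 0.7854) = 15.42 ksi.
F'_nt = 1.3 F_nt − (Ω F_nt / F_nv) f_rv = 1.3·90 − (2·90/68)·15.42 = 76.17 ksi, capped at F_nt → F'_nt = 76.17 ksi.
R_n = F'_nt · A_b · n = 76.17 × 0.7854 × 7 = 418.8 kips.
Allowable strength R_n/Ω = 418.8 / 2 = 209 kips.

209 kips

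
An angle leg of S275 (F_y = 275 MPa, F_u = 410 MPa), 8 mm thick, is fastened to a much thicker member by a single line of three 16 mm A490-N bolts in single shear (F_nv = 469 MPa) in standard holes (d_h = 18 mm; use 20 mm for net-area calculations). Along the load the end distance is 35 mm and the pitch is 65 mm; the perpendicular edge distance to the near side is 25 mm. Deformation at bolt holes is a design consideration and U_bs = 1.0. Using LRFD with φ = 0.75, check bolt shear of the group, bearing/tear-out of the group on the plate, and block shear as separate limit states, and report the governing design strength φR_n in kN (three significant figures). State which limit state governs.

200 kN (block shear governs)

Bolt shear: A_b = π·16²/4 = 201.1 mm²; R_n = 469 × 201.1 × 3 × 1 / 1000 = 282.9 kN → 0.75 × 282.9 = 212 kN.
Bearing: edge l_c = 26, r_n = 102.3 kN; interior l_c = 47, r_n = 126 kN; R_n = 102.3 + 2·126 = 354.2 kN → 266 kN.
Block shear: A_gv = 1320, A_nv = 920, A_nt = 120 mm²; R_n = min(0.6F_uA_nv, 0.6F_yA_gv) + U_bs·F_u·A_nt = 267 kN → 200 kN.
Block shear governs: 200 kN.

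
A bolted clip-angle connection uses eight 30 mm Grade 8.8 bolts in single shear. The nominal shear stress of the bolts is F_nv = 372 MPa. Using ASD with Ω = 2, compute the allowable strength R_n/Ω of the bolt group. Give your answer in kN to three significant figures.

A_b = π × 30² / 4 = 706.9 mm².
R_n = F_nv · A_b · n · n_s = 372 × 706.9 × 8 × 1 / 1000 = 2104 kN.
Allowable strength R_n/Ω = 2104 / 2 = 1050 kN.

1050 kN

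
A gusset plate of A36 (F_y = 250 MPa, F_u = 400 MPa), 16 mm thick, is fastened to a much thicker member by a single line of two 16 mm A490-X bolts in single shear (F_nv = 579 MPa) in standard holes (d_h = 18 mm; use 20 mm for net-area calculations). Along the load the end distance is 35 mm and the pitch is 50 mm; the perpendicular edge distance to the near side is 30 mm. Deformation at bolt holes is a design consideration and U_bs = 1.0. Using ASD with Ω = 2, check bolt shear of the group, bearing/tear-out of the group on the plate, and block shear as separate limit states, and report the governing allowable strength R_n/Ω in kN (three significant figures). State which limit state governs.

Bolt shear: A_b = π·16²/4 = 201.1 mm²; R_n = 579 × 201.1 × 2 × 1 / 1000 = 232.8 kN → 232.8 / 2 = 116 kN.
Bearing: edge l_c = 26, r_n = 199.7 kN; interior l_c = 32, r_n = 245.8 kN; R_n = 199.7 + 1·245.8 = 445.4 kN → 223 kN.
Block shear: A_gv = 1360, A_nv = 880, A_nt = 320 mm²; R_n = min(0.6F_uA_nv, 0.6F_yA_gv) + U_bs·F_u·A_nt = 332 kN → 166 kN.
Bolt shear governs: 116 kN.

116 kN (bolt shear governs)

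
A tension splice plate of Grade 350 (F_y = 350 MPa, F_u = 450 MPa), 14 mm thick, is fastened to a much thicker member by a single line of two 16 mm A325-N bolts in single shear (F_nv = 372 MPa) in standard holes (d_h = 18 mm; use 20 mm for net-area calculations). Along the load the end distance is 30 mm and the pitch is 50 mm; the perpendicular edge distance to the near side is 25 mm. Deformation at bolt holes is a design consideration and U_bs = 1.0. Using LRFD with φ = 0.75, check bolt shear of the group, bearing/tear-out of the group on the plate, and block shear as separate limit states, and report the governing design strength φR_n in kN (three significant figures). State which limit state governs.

112 kN (bolt shear governs)

Bolt shear: A_b = π·16²/4 = 201.1 mm²; R_n = 372 × 201.1 × 2 × 1 / 1000 = 149.6 kN → 0.75 × 149.6 = 112 kN.
Bearing: edge l_c = 21, r_n = 158.8 kN; interior l_c = 32, r_n = 241.9 kN; R_n = 158.8 + 1·241.9 = 400.7 kN → 301 kN.
Block shear: A_gv = 1120, A_nv = 700, A_nt = 210 mm²; R_n = min(0.6F_uA_nv, 0.6F_yA_gv) + U_bs·F_u·A_nt = 283.5 kN → 213 kN.
Bolt shear governs: 112 kN.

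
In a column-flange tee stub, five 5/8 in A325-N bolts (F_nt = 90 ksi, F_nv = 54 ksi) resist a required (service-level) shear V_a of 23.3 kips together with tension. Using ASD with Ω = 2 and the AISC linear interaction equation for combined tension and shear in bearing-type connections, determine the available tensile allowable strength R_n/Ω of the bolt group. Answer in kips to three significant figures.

A_b = π·0.625²/4 = 0.3068 in²; f_rv = 23.3 / (5 × 0.3068) = 15.19 ksi.
F'_nt = 1.3 F_nt − (Ω F_nt / F_nv) f_rv = 1.3·90 − (2·90/54)·15.19 = 66.37 ksi, capped at F_nt → F'_nt = 66.37 ksi.
R_n = F'_nt · A_b · n = 66.37 × 0.3068 × 5 = 101.8 kips.
Allowable strength R_n/Ω = 101.8 / 2 = 50.9 kips.

50.9 kips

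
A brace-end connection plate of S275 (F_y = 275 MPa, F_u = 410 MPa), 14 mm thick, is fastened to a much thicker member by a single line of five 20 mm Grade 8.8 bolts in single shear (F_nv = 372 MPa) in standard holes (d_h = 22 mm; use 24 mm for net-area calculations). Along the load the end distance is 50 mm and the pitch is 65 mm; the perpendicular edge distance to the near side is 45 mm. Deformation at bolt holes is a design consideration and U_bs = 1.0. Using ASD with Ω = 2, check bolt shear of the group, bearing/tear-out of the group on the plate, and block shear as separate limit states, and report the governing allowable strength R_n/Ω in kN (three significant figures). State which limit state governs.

292 kN (bolt shear governs)

Bolt shear: A_b = π·20²/4 = 314.2 mm²; R_n = 372 × 314.2 × 5 × 1 / 1000 = 584.3 kN → 584.3 / 2 = 292 kN.
Bearing: edge l_c = 39, r_n = 268.6 kN; interior l_c = 43, r_n = 275.5 kN; R_n = 268.6 + 4·275.5 = 1371 kN → 685 kN.
Block shear: A_gv = 4340, A_nv = 2828, A_nt = 462 mm²; R_n = min(0.6F_uA_nv, 0.6F_yA_gv) + U_bs·F_u·A_nt = 885.1 kN → 443 kN.
Bolt shear governs: 292 kN.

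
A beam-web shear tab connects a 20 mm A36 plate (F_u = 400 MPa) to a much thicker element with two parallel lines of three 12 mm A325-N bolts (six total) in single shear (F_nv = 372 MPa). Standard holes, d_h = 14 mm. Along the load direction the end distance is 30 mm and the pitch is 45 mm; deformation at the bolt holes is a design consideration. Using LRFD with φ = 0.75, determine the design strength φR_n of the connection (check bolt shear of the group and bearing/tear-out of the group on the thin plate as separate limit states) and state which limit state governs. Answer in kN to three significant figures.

Bolt shear: A_b = π·12²/4 = 113.1 mm²; R_n = 372 × 113.1 × 6 × 1 / 1000 = 252.4 kN → 0.75 × 252.4 = 189 kN.
Bearing (1.2 l_c t F_u ≤ 2.4 d t F_u): upper limit = 2.4·12·20·400 / 1000 = 230.4 kN.
  Edge l_c = 30 − 14/2 = 23 → r_n = 220.8 kN; interior l_c = 45 − 14 = 31 → r_n = 230.4 kN.
  R_n,bearing = 2·220.8 + 4·230.4 = 1363 kN → 0.75 × 1363 = 1020 kN.
Bolt shear governs: 189 kN.

189 kN (bolt shear governs)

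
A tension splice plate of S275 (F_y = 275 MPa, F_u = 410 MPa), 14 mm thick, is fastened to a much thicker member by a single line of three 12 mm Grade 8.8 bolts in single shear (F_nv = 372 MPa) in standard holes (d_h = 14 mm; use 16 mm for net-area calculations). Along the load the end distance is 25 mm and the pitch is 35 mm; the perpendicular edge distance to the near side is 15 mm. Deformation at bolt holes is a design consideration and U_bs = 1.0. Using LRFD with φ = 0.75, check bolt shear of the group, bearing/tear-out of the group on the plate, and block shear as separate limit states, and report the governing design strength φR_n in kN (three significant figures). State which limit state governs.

94.7 kN (bolt shear governs)

Bolt shear: A_b = π·12²/4 = 113.1 mm²; R_n = 372 × 113.1 × 3 × 1 / 1000 = 126.2 kN → 0.75 × 126.2 = 94.7 kN.
Bearing: edge l_c = 18, r_n = 124 kN; interior l_c = 21, r_n = 144.6 kN; R_n = 124 + 2·144.6 = 413.3 kN → 310 kN.
Block shear: A_gv = 1330, A_nv = 770, A_nt = 98 mm²; R_n = min(0.6F_uA_nv, 0.6F_yA_gv) + U_bs·F_u·A_nt = 229.6 kN → 172 kN.
Bolt shear governs: 94.7 kN.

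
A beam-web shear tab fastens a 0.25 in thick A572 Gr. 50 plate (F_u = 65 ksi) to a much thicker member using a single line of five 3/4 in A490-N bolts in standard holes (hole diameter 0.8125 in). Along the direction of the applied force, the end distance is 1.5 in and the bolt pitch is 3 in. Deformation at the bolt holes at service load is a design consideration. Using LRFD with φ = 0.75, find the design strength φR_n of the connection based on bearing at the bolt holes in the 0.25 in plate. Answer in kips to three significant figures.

104 kips

Per bolt r_n = 1.2 l_c t F_u ≤ 2.4 d t F_u; upper limit = 2.4 × 0.75 × 0.25 × 65 = 29.25 kips.
Edge bolt: l_c = 1.5 − 0.8125/2 = 1.094 in → 1.2 × 1.094 × 0.25 × 65 = 21.33 → r_n = 21.33 kips.
Interior bolts: l_c = 3 − 0.8125 = 2.188 in → 1.2 × 2.188 × 0.25 × 65 = 42.66 → r_n = 29.25 kips.
R_n = 1 × 21.33 + 4 × 29.25 = 138.3 kips.
Design strength φR_n = 0.75 × 138.3 = 104 kips.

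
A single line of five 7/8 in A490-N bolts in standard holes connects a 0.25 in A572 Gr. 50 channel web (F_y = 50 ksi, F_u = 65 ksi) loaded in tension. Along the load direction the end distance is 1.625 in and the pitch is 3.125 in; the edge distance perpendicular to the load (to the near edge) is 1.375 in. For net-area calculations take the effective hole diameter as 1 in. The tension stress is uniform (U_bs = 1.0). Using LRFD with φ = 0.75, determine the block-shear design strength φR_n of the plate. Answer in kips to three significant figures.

Shear plane L_v = 1.625 + 4·3.125 = 14.12 in; A_gv = 14.12 × 0.25 = 3.531 in².
A_nv = (14.12 − 4.5·1) × 0.25 = 2.406 in².
A_nt = (1.375 − 0.5·1) × 0.25 = 0.2188 in².
0.6 F_u A_nv = 93.84 kips; 0.6 F_y A_gv = 105.9 kips → shear rupture governs the shear term.
R_n = 93.84 + 1.0 × 65 × 0.2188 = 108.1 kips.
Design strength φR_n = 0.75 × 108.1 = 81 kips.

81 kips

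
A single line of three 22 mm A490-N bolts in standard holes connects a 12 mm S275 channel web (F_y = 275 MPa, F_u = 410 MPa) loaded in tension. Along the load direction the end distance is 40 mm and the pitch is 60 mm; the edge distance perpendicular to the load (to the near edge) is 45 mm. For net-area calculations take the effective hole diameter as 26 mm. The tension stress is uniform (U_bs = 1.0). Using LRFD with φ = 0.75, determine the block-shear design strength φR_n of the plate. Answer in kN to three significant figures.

328 kN

Shear plane L_v = 40 + 2·60 = 160 mm; A_gv = 160 × 12 = 1920 mm².
A_nv = (160 − 2.5·26) × 12 = 1140 mm².
A_nt = (45 − 0.5·26) × 12 = 384 mm².
0.6 F_u A_nv = 280.4 kN; 0.6 F_y A_gv = 316.8 kN → shear rupture governs the shear term.
R_n = 280.4 + 1.0 × 410 × 384 / 1000 = 437.9 kN.
Design strength φR_n = 0.75 × 437.9 = 328 kN.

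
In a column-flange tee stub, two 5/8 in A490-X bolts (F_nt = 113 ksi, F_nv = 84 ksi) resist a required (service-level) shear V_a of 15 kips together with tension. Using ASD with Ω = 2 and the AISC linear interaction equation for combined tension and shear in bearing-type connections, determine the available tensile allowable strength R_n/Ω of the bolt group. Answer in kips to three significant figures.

24.9 kips

A_b = π·0.625²/4 = 0.3068 in²; f_rv = 15 / (2 × 0.3068) = 24.45 ksi.
F'_nt = 1.3 F_nt − (Ω F_nt / F_nv) f_rv = 1.3·113 − (2·113/84)·24.45 = 81.13 ksi, capped at F_nt → F'_nt = 81.13 ksi.
R_n = F'_nt · A_b · n = 81.13 × 0.3068 × 2 = 49.78 kips.
Allowable strength R_n/Ω = 49.78 / 2 = 24.9 kips.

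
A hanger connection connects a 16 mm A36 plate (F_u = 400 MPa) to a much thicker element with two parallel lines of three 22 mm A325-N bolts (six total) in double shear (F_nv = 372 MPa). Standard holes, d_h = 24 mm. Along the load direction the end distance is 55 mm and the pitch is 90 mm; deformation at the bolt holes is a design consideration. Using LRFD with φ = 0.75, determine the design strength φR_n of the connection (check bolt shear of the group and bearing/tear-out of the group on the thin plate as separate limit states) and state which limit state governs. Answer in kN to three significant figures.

1270 kN (bolt shear governs)

Bolt shear: A_b = π·22²/4 = 380.1 mm²; R_n = 372 × 380.1 × 6 × 2 / 1000 = 1697 kN → 0.75 × 1697 = 1270 kN.
Bearing (1.2 l_c t F_u ≤ 2.4 d t F_u): upper limit = 2.4·22·16·400 / 1000 = 337.9 kN.
  Edge l_c = 55 − 24/2 = 43 → r_n = 330.2 kN; interior l_c = 90 − 24 = 66 → r_n = 337.9 kN.
  R_n,bearing = 2·330.2 + 4·337.9 = 2012 kN → 0.75 × 2012 = 1510 kN.
Bolt shear governs: 1270 kN.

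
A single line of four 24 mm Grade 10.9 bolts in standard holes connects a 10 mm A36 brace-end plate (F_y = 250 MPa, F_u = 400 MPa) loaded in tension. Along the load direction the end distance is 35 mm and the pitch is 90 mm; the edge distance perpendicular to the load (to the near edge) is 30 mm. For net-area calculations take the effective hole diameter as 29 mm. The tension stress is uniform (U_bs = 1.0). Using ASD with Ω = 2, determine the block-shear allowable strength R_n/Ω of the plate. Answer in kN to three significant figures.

Shear plane L_v = 35 + 3·90 = 305 mm; A_gv = 305 × 10 = 3050 mm².
A_nv = (305 − 3.5·29) × 10 = 2035 mm².
A_nt = (30 − 0.5·29) × 10 = 155 mm².
0.6 F_u A_nv = 488.4 kN; 0.6 F_y A_gv = 457.5 kN → shear yielding governs the shear term.
R_n = 457.5 + 1.0 × 400 × 155 / 1000 = 519.5 kN.
Allowable strength R_n/Ω = 519.5 / 2 = 260 kN.

260 kN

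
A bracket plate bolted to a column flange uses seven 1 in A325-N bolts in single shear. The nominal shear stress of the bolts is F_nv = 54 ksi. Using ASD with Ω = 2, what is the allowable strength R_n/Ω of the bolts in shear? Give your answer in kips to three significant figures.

A_b = π × 1² / 4 = 0.7854 in².
R_n = F_nv · A_b · n · n_s = 54 × 0.7854 × 7 × 1 = 296.9 kips.
Allowable strength R_n/Ω = 296.9 / 2 = 148 kips.

148 kips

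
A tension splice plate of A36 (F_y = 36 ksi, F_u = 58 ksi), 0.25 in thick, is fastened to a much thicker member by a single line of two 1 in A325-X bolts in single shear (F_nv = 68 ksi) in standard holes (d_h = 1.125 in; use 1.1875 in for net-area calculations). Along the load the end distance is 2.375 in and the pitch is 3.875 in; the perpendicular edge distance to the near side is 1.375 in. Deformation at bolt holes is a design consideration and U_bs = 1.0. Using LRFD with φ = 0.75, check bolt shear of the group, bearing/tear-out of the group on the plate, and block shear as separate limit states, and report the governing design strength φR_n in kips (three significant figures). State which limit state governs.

33.8 kips (block shear governs)

Bolt shear: A_b = π·1²/4 = 0.7854 in²; R_n = 68 × 0.7854 × 2 × 1 = 106.8 kips → 0.75 × 106.8 = 80.1 kips.
Bearing: edge l_c = 1.812, r_n = 31.54 kips; interior l_c = 2.75, r_n = 34.8 kips; R_n = 31.54 + 1·34.8 = 66.34 kips → 49.8 kips.
Block shear: A_gv = 1.562, A_nv = 1.117, A_nt = 0.1953 in²; R_n = min(0.6F_uA_nv, 0.6F_yA_gv) + U_bs·F_u·A_nt = 45.08 kips → 33.8 kips.
Block shear governs: 33.8 kips.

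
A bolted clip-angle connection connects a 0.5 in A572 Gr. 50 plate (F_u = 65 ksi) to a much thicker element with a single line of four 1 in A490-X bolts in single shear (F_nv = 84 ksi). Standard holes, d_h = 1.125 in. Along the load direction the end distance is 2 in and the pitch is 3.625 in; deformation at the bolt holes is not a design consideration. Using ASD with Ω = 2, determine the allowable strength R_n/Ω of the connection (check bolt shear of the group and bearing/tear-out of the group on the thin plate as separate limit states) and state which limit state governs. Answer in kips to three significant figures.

Bolt shear: A_b = π·1²/4 = 0.7854 in²; R_n = 84 × 0.7854 × 4 × 1 = 263.9 kips → 263.9 / 2 = 132 kips.
Bearing (1.5 l_c t F_u ≤ 3.0 d t F_u): upper limit = 3.0·1·0.5·65 = 97.5 kips.
  Edge l_c = 2 − 1.125/2 = 1.438 → r_n = 70.08 kips; interior l_c = 3.625 − 1.125 = 2.5 → r_n = 97.5 kips.
  R_n,bearing = 1·70.08 + 3·97.5 = 362.6 kips → 362.6 / 2 = 181 kips.
Bolt shear governs: 132 kips.

132 kips (bolt shear governs)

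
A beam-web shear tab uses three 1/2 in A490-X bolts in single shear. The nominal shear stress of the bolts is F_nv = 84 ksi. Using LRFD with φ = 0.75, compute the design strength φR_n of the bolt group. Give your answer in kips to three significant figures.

A_b = π × 0.5² / 4 = 0.1963 in².
R_n = F_nv · A_b · n · n_s = 84 × 0.1963 × 3 × 1 = 49.48 kips.
Design strength φR_n = 0.75 × 49.48 = 37.1 kips.

37.1 kips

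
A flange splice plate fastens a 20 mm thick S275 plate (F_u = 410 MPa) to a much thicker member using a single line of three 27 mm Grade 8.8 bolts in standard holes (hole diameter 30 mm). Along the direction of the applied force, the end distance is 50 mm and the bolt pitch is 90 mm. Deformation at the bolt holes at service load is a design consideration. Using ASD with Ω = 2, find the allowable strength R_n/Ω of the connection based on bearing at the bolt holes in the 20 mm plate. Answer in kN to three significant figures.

Per bolt r_n = 1.2 l_c t F_u ≤ 2.4 d t F_u; upper limit = 2.4 × 27 × 20 × 410 / 1000 = 531.4 kN.
Edge bolt: l_c = 50 − 30/2 = 35 mm → 1.2 × 35 × 20 × 410 / 1000 = 344.4 → r_n = 344.4 kN.
Interior bolts: l_c = 90 − 30 = 60 mm → 1.2 × 60 × 20 × 410 / 1000 = 590.4 → r_n = 531.4 kN.
R_n = 1 × 344.4 + 2 × 531.4 = 1407 kN.
Allowable strength R_n/Ω = 1407 / 2 = 704 kN.

704 kN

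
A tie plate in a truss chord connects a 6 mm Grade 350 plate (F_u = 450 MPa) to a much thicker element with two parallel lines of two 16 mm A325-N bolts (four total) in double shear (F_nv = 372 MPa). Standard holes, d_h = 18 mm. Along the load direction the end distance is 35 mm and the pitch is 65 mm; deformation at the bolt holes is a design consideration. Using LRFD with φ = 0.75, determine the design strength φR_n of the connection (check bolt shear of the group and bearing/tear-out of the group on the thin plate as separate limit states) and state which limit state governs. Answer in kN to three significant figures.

282 kN (bearing governs)

Bolt shear: A_b = π·16²/4 = 201.1 mm²; R_n = 372 × 201.1 × 4 × 2 / 1000 = 598.4 kN → 0.75 × 598.4 = 449 kN.
Bearing (1.2 l_c t F_u ≤ 2.4 d t F_u): upper limit = 2.4·16·6·450 / 1000 = 103.7 kN.
  Edge l_c = 35 − 18/2 = 26 → r_n = 84.24 kN; interior l_c = 65 − 18 = 47 → r_n = 103.7 kN.
  R_n,bearing = 2·84.24 + 2·103.7 = 375.8 kN → 0.75 × 375.8 = 282 kN.
Bearing governs: 282 kN.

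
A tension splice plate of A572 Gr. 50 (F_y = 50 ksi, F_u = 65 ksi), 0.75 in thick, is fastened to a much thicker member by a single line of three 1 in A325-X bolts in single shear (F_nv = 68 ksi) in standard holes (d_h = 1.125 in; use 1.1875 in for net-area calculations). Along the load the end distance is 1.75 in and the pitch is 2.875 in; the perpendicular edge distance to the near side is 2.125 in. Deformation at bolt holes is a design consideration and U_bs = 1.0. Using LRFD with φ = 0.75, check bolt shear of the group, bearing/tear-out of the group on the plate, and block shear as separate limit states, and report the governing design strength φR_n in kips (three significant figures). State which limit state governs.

Bolt shear: A_b = π·1²/4 = 0.7854 in²; R_n = 68 × 0.7854 × 3 × 1 = 160.2 kips → 0.75 × 160.2 = 120 kips.
Bearing: edge l_c = 1.188, r_n = 69.47 kips; interior l_c = 1.75, r_n = 102.4 kips; R_n = 69.47 + 2·102.4 = 274.2 kips → 206 kips.
Block shear: A_gv = 5.625, A_nv = 3.398, A_nt = 1.148 in²; R_n = min(0.6F_uA_nv, 0.6F_yA_gv) + U_bs·F_u·A_nt = 207.2 kips → 155 kips.
Bolt shear governs: 120 kips.

120 kips (bolt shear governs)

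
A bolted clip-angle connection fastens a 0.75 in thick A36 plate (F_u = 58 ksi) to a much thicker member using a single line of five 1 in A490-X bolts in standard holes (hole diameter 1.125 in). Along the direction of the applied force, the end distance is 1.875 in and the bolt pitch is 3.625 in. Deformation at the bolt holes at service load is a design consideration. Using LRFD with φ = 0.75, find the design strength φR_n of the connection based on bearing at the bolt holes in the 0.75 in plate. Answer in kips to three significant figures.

Per bolt r_n = 1.2 l_c t F_u ≤ 2.4 d t F_u; upper limit = 2.4 × 1 × 0.75 × 58 = 104.4 kips.
Edge bolt: l_c = 1.875 − 1.125/2 = 1.312 in → 1.2 × 1.312 × 0.75 × 58 = 68.51 → r_n = 68.51 kips.
Interior bolts: l_c = 3.625 − 1.125 = 2.5 in → 1.2 × 2.5 × 0.75 × 58 = 130.5 → r_n = 104.4 kips.
R_n = 1 × 68.51 + 4 × 104.4 = 486.1 kips.
Design strength φR_n = 0.75 × 486.1 = 365 kips.

365 kips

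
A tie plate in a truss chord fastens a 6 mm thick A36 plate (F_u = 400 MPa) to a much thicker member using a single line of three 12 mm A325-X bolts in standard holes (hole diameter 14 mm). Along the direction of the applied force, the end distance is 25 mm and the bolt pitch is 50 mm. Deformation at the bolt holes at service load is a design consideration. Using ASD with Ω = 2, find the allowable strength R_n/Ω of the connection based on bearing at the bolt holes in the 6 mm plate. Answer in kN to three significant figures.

Per bolt r_n = 1.2 l_c t F_u ≤ 2.4 d t F_u; upper limit = 2.4 × 12 × 6 × 400 / 1000 = 69.12 kN.
Edge bolt: l_c = 25 − 14/2 = 18 mm → 1.2 × 18 × 6 × 400 / 1000 = 51.84 → r_n = 51.84 kN.
Interior bolts: l_c = 50 − 14 = 36 mm → 1.2 × 36 × 6 × 400 / 1000 = 103.7 → r_n = 69.12 kN.
R_n = 1 × 51.84 + 2 × 69.12 = 190.1 kN.
Allowable strength R_n/Ω = 190.1 / 2 = 95 kN.

95 kN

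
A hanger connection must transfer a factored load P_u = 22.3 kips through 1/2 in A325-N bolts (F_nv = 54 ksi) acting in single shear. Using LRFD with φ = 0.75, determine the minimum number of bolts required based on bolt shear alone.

3 bolts

A_b = π·0.5²/4 = 0.1963 in².
Per-bolt design strength φR_n = 0.75 × 54 × 0.1963 × 1 = 7.952 kips.
n ≥ 22.3 / 7.952 = 2.804 → use 3 bolts.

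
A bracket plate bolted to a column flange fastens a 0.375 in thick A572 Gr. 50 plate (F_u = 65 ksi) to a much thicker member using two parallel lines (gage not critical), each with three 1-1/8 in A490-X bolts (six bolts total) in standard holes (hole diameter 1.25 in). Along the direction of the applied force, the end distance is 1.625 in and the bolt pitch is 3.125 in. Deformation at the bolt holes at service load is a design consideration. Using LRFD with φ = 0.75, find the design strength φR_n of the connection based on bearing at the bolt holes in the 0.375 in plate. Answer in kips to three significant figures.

208 kips

Per bolt r_n = 1.2 l_c t F_u ≤ 2.4 d t F_u; upper limit = 2.4 × 1.125 × 0.375 × 65 = 65.81 kips.
Edge bolt: l_c = 1.625 − 1.25/2 = 1 in → 1.2 × 1 × 0.375 × 65 = 29.25 → r_n = 29.25 kips.
Interior bolts: l_c = 3.125 − 1.25 = 1.875 in → 1.2 × 1.875 × 0.375 × 65 = 54.84 → r_n = 54.84 kips.
R_n = 2 × 29.25 + 4 × 54.84 = 277.9 kips.
Design strength φR_n = 0.75 × 277.9 = 208 kips.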